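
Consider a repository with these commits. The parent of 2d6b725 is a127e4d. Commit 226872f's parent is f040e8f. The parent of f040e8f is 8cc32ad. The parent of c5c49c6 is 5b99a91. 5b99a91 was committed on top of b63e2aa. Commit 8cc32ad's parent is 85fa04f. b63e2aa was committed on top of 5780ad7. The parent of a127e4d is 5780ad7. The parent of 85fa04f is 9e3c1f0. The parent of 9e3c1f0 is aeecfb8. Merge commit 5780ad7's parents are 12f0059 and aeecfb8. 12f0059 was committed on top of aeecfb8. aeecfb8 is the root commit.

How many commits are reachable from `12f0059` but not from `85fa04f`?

Reachable from 12f0059: {12f0059, aeecfb8}.
Reachable from 85fa04f: {85fa04f, 9e3c1f0, aeecfb8}.
In 12f0059's history but not 85fa04f's: {12f0059} — 1 commit.

1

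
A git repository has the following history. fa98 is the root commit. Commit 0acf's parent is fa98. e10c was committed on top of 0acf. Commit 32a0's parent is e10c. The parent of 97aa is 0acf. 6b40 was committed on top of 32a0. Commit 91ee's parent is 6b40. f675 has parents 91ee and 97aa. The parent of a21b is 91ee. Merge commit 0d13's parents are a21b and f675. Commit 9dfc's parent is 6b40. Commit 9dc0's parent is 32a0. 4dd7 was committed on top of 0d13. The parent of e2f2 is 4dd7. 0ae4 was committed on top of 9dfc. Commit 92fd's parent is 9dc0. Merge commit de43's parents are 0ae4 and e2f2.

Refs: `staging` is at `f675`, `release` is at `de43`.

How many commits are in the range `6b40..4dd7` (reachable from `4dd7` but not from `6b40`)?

Reachable from 4dd7: {0acf, 0d13, 32a0, 4dd7, 6b40, 91ee, 97aa, a21b, e10c, f675, fa98}.
Reachable from 6b40: {0acf, 32a0, 6b40, e10c, fa98}.
In 4dd7's history but not 6b40's: {0d13, 4dd7, 91ee, 97aa, a21b, f675} — 6 commits.

6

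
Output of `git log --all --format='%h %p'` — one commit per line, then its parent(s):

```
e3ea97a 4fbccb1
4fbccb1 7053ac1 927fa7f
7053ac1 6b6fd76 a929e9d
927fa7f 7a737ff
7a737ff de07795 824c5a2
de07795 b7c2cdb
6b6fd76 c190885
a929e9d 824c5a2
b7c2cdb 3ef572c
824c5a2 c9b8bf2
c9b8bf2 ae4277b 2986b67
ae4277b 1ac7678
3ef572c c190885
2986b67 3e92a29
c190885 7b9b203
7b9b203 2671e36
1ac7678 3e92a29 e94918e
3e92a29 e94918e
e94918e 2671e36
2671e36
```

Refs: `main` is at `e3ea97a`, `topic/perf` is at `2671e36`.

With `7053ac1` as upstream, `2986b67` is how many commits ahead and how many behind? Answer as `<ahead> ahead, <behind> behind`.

Reachable from 2986b67: {2671e36, 2986b67, 3e92a29, e94918e}.
Reachable from 7053ac1: {1ac7678, 2671e36, 2986b67, 3e92a29, 6b6fd76, 7053ac1, 7b9b203, 824c5a2, a929e9d, ae4277b, c190885, c9b8bf2, e94918e}.
Only in 2986b67's history (ahead): {} — 0.
Only in 7053ac1's history (behind): {1ac7678, 6b6fd76, 7053ac1, 7b9b203, 824c5a2, a929e9d, ae4277b, c190885, c9b8bf2} — 9.

0 ahead, 9 behind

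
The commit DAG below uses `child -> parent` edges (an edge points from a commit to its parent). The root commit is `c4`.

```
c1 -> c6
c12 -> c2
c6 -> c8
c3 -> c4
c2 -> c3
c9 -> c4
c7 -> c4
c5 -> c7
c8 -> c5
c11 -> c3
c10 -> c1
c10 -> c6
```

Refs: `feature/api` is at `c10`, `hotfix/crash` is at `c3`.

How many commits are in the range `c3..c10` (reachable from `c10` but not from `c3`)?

Reachable from c10: {c1, c10, c4, c5, c6, c7, c8}.
Reachable from c3: {c3, c4}.
In c10's history but not c3's: {c1, c10, c5, c6, c7, c8} — 6 commits.

6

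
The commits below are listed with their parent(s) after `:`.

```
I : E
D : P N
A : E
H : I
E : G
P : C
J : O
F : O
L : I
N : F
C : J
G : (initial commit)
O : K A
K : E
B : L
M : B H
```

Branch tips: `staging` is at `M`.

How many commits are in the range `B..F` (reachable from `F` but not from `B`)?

4

Reachable from F: {A, E, F, G, K, O}.
Reachable from B: {B, E, G, I, L}.
In F's history but not B's: {A, F, K, O} — 4 commits.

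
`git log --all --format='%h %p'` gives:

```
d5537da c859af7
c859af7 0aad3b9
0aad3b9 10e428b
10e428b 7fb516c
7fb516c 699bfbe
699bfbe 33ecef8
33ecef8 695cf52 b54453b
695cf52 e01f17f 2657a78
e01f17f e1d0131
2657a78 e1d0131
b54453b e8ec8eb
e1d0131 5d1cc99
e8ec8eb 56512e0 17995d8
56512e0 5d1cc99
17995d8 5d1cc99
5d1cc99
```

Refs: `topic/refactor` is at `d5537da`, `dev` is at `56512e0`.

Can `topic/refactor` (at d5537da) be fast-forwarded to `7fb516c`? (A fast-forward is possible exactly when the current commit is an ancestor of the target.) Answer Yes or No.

A fast-forward from d5537da to 7fb516c is possible iff d5537da is an ancestor of 7fb516c.
Ancestors of 7fb516c: {17995d8, 2657a78, 33ecef8, 56512e0, 5d1cc99, 695cf52, 699bfbe, 7fb516c, b54453b, e01f17f, e1d0131, e8ec8eb}.
d5537da is not among them, so fast-forward is not possible.

No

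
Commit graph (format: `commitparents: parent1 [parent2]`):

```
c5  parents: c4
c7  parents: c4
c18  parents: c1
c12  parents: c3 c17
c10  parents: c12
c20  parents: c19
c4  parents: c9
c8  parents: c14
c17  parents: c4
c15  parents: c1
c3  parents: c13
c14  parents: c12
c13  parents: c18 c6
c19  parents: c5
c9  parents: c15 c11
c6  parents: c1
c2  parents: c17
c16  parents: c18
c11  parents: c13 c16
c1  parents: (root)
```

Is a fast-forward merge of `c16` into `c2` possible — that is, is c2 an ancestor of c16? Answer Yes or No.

No

A fast-forward from c2 to c16 is possible iff c2 is an ancestor of c16.
Ancestors of c16: {c1, c16, c18}.
c2 is not among them, so fast-forward is not possible.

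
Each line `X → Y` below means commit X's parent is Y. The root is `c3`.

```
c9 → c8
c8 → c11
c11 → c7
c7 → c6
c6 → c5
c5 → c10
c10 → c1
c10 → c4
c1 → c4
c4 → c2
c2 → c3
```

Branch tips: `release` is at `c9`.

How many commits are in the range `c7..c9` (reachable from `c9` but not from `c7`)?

3

Reachable from c9: {c1, c10, c11, c2, c3, c4, c5, c6, c7, c8, c9}.
Reachable from c7: {c1, c10, c2, c3, c4, c5, c6, c7}.
In c9's history but not c7's: {c11, c8, c9} — 3 commits.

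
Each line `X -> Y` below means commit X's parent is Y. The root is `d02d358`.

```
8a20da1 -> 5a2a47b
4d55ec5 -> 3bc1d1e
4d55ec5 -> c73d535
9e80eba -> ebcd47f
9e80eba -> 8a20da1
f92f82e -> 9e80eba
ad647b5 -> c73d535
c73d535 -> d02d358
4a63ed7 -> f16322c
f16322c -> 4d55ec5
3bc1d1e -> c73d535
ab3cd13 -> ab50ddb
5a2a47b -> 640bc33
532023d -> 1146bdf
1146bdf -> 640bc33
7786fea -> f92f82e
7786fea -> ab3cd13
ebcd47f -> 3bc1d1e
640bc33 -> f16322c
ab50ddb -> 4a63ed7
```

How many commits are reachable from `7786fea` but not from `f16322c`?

10

Reachable from 7786fea: {3bc1d1e, 4a63ed7, 4d55ec5, 5a2a47b, 640bc33, 7786fea, 8a20da1, 9e80eba, ab3cd13, ab50ddb, c73d535, d02d358, ebcd47f, f16322c, f92f82e}.
Reachable from f16322c: {3bc1d1e, 4d55ec5, c73d535, d02d358, f16322c}.
In 7786fea's history but not f16322c's: {4a63ed7, 5a2a47b, 640bc33, 7786fea, 8a20da1, 9e80eba, ab3cd13, ab50ddb, ebcd47f, f92f82e} — 10 commits.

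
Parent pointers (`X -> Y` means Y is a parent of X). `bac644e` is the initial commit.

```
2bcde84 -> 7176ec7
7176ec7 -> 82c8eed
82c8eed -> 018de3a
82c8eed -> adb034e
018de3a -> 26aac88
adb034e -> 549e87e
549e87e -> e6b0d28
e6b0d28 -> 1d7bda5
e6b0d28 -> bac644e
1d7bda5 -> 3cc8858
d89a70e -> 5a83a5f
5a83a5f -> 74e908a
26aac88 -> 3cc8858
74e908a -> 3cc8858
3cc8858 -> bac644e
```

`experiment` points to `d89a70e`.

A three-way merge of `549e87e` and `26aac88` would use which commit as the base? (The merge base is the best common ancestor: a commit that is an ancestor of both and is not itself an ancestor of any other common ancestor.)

3cc8858

Ancestors of 549e87e: {1d7bda5, 3cc8858, 549e87e, bac644e, e6b0d28}.
Ancestors of 26aac88: {26aac88, 3cc8858, bac644e}.
Common ancestors: {3cc8858, bac644e}.
Among these, 3cc8858 is not an ancestor of any other common ancestor — it is the merge base.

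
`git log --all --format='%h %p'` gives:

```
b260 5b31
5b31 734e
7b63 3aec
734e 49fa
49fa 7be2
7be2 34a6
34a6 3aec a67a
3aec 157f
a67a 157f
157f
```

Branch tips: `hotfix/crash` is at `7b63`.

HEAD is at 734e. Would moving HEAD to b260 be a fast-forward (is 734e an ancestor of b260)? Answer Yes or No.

Yes

A fast-forward from 734e to b260 is possible iff 734e is an ancestor of b260.
Ancestors of b260: {157f, 34a6, 3aec, 49fa, 5b31, 734e, 7be2, a67a, b260}.
734e is among them, so fast-forward is possible.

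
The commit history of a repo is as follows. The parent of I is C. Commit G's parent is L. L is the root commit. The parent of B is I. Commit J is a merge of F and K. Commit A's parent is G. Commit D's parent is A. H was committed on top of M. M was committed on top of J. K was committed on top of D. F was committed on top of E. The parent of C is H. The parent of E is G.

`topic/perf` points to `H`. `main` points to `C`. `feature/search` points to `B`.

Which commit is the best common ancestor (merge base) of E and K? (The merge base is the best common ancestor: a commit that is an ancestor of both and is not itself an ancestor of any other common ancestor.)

Ancestors of E: {E, G, L}.
Ancestors of K: {A, D, G, K, L}.
Common ancestors: {G, L}.
Among these, G is not an ancestor of any other common ancestor — it is the merge base.

G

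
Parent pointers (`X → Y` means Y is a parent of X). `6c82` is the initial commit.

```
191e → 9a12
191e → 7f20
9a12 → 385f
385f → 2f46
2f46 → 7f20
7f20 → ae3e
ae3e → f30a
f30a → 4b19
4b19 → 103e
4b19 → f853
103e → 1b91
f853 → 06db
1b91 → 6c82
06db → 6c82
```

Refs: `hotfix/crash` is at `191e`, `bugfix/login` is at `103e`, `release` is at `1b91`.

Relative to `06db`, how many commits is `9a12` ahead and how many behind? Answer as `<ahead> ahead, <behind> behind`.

Reachable from 9a12: {06db, 103e, 1b91, 2f46, 385f, 4b19, 6c82, 7f20, 9a12, ae3e, f30a, f853}.
Reachable from 06db: {06db, 6c82}.
Only in 9a12's history (ahead): {103e, 1b91, 2f46, 385f, 4b19, 7f20, 9a12, ae3e, f30a, f853} — 10.
Only in 06db's history (behind): {} — 0.

10 ahead, 0 behind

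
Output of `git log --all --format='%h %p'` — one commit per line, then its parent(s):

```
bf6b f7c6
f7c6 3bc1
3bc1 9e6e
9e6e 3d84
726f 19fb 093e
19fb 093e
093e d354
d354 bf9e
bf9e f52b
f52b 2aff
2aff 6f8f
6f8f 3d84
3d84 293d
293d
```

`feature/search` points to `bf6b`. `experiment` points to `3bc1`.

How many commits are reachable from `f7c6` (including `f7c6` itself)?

Walking parent pointers from f7c6: reachable set = {293d, 3bc1, 3d84, 9e6e, f7c6}.
That is 5 commits.

5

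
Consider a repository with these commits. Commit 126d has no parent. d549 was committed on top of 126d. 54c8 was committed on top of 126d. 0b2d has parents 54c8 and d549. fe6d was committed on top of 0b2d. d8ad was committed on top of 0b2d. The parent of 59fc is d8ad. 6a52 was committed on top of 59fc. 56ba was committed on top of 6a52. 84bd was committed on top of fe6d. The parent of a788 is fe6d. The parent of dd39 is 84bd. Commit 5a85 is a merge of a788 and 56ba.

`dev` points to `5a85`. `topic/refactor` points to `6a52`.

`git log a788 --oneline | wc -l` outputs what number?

6

Walking parent pointers from a788: reachable set = {0b2d, 126d, 54c8, a788, d549, fe6d}.
That is 6 commits.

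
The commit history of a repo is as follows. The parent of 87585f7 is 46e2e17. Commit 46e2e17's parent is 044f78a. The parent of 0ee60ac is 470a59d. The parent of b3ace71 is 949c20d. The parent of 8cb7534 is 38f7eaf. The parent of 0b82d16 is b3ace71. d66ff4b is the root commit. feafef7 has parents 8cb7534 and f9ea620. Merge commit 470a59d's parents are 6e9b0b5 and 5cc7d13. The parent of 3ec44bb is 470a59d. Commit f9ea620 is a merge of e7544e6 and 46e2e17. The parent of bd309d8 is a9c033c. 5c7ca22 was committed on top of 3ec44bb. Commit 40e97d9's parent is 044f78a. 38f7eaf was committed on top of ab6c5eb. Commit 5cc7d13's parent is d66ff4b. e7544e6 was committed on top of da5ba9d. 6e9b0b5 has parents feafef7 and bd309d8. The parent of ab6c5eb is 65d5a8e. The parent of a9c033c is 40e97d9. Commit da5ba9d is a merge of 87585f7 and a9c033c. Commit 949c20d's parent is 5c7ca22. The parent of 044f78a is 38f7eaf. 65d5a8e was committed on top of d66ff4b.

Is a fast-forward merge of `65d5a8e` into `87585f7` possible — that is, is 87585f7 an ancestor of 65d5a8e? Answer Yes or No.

No

A fast-forward from 87585f7 to 65d5a8e is possible iff 87585f7 is an ancestor of 65d5a8e.
Ancestors of 65d5a8e: {65d5a8e, d66ff4b}.
87585f7 is not among them, so fast-forward is not possible.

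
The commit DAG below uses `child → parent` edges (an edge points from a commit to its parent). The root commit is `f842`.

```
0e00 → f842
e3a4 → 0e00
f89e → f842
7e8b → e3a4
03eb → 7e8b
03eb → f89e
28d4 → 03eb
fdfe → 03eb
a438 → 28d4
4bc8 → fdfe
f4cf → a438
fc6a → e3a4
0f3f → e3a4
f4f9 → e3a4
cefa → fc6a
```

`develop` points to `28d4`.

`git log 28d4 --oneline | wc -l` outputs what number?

7

Walking parent pointers from 28d4: reachable set = {03eb, 0e00, 28d4, 7e8b, e3a4, f842, f89e}.
That is 7 commits.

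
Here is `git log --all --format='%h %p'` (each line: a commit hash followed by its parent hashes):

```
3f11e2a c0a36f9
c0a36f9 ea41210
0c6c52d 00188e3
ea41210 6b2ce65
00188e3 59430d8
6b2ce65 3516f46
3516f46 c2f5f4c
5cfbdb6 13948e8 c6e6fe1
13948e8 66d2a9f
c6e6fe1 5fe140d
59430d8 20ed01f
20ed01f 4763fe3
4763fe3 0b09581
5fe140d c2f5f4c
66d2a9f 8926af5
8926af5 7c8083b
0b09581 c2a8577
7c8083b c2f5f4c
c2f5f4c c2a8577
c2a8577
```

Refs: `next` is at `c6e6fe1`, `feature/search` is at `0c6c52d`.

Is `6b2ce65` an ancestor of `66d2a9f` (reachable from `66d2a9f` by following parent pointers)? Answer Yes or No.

Ancestors of 66d2a9f: {66d2a9f, 7c8083b, 8926af5, c2a8577, c2f5f4c}.
6b2ce65 is not in that set, so it is not an ancestor of 66d2a9f.

No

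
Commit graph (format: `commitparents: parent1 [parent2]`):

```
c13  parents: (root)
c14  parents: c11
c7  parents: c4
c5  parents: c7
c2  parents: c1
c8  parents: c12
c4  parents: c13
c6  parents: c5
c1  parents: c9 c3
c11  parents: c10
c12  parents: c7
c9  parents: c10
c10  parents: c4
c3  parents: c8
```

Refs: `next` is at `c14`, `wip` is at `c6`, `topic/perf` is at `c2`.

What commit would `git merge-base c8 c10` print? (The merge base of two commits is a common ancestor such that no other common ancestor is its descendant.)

c4

Ancestors of c8: {c12, c13, c4, c7, c8}.
Ancestors of c10: {c10, c13, c4}.
Common ancestors: {c13, c4}.
Among these, c4 is not an ancestor of any other common ancestor — it is the merge base.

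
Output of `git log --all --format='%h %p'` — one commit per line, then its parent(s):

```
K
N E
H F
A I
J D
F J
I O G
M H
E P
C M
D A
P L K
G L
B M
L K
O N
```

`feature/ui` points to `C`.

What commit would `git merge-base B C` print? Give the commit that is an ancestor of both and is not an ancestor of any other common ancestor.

Ancestors of B: {A, B, D, E, F, G, H, I, J, K, L, M, N, O, P}.
Ancestors of C: {A, C, D, E, F, G, H, I, J, K, L, M, N, O, P}.
Common ancestors: {A, D, E, F, G, H, I, J, K, L, M, N, O, P}.
Among these, M is not an ancestor of any other common ancestor — it is the merge base.

M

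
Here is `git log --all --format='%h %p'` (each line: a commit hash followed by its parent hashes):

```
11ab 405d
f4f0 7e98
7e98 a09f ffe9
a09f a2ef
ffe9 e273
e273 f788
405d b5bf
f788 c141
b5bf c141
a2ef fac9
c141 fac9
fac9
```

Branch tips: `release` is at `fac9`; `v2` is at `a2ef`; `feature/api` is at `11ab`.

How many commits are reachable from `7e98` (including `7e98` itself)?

Walking parent pointers from 7e98: reachable set = {7e98, a09f, a2ef, c141, e273, f788, fac9, ffe9}.
That is 8 commits.

8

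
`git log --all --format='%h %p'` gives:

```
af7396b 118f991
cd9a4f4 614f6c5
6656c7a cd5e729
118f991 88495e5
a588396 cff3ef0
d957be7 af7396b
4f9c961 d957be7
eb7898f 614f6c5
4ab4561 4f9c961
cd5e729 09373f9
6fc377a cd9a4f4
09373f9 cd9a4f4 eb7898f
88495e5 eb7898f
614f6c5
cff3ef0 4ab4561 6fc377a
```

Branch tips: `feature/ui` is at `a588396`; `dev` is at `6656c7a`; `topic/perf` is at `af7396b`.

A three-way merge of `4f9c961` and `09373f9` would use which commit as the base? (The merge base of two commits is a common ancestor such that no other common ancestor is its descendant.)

Ancestors of 4f9c961: {118f991, 4f9c961, 614f6c5, 88495e5, af7396b, d957be7, eb7898f}.
Ancestors of 09373f9: {09373f9, 614f6c5, cd9a4f4, eb7898f}.
Common ancestors: {614f6c5, eb7898f}.
Among these, eb7898f is not an ancestor of any other common ancestor — it is the merge base.

eb7898f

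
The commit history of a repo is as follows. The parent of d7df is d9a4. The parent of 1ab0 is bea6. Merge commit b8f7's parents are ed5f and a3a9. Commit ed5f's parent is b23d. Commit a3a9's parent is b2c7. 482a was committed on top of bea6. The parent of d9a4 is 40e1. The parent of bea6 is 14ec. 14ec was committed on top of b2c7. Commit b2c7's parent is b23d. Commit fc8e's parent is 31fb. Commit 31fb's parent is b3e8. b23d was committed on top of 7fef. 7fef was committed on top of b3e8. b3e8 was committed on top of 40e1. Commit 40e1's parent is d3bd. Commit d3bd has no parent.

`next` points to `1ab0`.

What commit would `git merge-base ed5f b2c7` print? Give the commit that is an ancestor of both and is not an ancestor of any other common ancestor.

b23d

Ancestors of ed5f: {40e1, 7fef, b23d, b3e8, d3bd, ed5f}.
Ancestors of b2c7: {40e1, 7fef, b23d, b2c7, b3e8, d3bd}.
Common ancestors: {40e1, 7fef, b23d, b3e8, d3bd}.
Among these, b23d is not an ancestor of any other common ancestor — it is the merge base.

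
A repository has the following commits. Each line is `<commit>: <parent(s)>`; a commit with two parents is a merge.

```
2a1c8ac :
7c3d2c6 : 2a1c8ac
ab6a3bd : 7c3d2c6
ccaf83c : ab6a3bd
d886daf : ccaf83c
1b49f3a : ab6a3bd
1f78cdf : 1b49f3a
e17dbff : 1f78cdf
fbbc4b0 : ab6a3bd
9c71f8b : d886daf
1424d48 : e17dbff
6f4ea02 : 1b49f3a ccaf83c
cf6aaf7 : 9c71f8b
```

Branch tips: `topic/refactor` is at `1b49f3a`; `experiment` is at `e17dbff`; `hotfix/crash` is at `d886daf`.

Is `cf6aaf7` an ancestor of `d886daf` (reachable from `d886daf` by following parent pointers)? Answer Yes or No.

Ancestors of d886daf: {2a1c8ac, 7c3d2c6, ab6a3bd, ccaf83c, d886daf}.
cf6aaf7 is not in that set, so it is not an ancestor of d886daf.

No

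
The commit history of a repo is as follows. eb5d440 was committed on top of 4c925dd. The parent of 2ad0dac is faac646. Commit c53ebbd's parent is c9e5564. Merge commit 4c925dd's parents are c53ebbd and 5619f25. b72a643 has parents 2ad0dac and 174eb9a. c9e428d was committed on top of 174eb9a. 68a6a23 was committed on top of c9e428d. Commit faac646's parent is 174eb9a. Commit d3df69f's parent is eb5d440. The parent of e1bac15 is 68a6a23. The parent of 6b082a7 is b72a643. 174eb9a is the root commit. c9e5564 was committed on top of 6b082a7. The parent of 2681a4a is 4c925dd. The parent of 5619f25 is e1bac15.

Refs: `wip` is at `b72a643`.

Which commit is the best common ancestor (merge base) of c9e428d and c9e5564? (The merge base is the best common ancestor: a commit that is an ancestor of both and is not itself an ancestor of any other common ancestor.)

Ancestors of c9e428d: {174eb9a, c9e428d}.
Ancestors of c9e5564: {174eb9a, 2ad0dac, 6b082a7, b72a643, c9e5564, faac646}.
Common ancestors: {174eb9a}.
The only common ancestor is 174eb9a, so it is the merge base.

174eb9a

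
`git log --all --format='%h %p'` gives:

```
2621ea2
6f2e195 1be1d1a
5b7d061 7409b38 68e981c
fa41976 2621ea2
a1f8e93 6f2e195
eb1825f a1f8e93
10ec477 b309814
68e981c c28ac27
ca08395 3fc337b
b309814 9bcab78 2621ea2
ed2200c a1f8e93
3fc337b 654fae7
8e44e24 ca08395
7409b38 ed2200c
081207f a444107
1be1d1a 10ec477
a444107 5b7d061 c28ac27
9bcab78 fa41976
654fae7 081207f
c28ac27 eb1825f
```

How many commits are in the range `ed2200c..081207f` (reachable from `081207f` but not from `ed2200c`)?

Reachable from 081207f: {081207f, 10ec477, 1be1d1a, 2621ea2, 5b7d061, 68e981c, 6f2e195, 7409b38, 9bcab78, a1f8e93, a444107, b309814, c28ac27, eb1825f, ed2200c, fa41976}.
Reachable from ed2200c: {10ec477, 1be1d1a, 2621ea2, 6f2e195, 9bcab78, a1f8e93, b309814, ed2200c, fa41976}.
In 081207f's history but not ed2200c's: {081207f, 5b7d061, 68e981c, 7409b38, a444107, c28ac27, eb1825f} — 7 commits.

7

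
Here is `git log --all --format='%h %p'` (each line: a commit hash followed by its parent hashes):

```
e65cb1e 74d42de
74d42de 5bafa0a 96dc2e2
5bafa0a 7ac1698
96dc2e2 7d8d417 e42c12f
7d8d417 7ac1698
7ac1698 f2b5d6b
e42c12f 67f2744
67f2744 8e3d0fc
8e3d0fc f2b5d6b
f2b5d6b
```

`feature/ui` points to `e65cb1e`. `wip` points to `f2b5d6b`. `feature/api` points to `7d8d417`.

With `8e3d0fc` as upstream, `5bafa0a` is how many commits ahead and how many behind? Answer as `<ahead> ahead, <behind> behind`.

Reachable from 5bafa0a: {5bafa0a, 7ac1698, f2b5d6b}.
Reachable from 8e3d0fc: {8e3d0fc, f2b5d6b}.
Only in 5bafa0a's history (ahead): {5bafa0a, 7ac1698} — 2.
Only in 8e3d0fc's history (behind): {8e3d0fc} — 1.

2 ahead, 1 behind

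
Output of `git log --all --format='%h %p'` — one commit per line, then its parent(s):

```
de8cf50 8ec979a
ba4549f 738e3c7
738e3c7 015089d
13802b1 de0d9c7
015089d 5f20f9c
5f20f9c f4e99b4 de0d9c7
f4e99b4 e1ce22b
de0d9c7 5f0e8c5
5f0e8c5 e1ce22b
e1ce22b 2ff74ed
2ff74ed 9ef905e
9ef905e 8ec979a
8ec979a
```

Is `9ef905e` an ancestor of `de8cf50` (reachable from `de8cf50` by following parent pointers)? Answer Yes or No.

Ancestors of de8cf50: {8ec979a, de8cf50}.
9ef905e is not in that set, so it is not an ancestor of de8cf50.

No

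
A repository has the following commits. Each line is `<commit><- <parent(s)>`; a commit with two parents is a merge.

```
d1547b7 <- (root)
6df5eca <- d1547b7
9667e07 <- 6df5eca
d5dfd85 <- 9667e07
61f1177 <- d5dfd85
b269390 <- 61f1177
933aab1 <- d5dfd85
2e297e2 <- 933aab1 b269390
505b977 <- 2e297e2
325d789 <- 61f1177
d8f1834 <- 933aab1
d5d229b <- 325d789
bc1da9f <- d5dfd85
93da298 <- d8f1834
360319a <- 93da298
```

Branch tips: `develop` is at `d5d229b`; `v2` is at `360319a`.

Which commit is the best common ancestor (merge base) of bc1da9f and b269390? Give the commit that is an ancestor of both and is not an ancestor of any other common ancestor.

d5dfd85

Ancestors of bc1da9f: {6df5eca, 9667e07, bc1da9f, d1547b7, d5dfd85}.
Ancestors of b269390: {61f1177, 6df5eca, 9667e07, b269390, d1547b7, d5dfd85}.
Common ancestors: {6df5eca, 9667e07, d1547b7, d5dfd85}.
Among these, d5dfd85 is not an ancestor of any other common ancestor — it is the merge base.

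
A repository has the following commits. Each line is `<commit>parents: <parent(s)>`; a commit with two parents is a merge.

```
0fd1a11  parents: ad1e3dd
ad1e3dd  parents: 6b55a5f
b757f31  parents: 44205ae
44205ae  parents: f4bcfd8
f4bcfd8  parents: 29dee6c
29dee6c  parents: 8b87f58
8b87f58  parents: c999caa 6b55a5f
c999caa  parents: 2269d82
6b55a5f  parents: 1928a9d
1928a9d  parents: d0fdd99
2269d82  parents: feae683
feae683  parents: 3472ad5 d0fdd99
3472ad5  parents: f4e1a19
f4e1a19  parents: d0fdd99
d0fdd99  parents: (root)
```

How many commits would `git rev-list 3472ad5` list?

3

Walking parent pointers from 3472ad5: reachable set = {3472ad5, d0fdd99, f4e1a19}.
That is 3 commits.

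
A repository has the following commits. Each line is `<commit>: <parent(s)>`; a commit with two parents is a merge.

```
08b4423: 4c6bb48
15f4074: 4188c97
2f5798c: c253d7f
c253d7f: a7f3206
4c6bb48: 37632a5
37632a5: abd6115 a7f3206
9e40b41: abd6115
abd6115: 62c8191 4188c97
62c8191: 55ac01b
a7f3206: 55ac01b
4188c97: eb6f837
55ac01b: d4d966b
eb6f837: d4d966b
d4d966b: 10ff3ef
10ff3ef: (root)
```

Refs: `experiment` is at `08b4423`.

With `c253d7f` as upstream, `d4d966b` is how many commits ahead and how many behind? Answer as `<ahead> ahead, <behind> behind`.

Reachable from d4d966b: {10ff3ef, d4d966b}.
Reachable from c253d7f: {10ff3ef, 55ac01b, a7f3206, c253d7f, d4d966b}.
Only in d4d966b's history (ahead): {} — 0.
Only in c253d7f's history (behind): {55ac01b, a7f3206, c253d7f} — 3.

0 ahead, 3 behind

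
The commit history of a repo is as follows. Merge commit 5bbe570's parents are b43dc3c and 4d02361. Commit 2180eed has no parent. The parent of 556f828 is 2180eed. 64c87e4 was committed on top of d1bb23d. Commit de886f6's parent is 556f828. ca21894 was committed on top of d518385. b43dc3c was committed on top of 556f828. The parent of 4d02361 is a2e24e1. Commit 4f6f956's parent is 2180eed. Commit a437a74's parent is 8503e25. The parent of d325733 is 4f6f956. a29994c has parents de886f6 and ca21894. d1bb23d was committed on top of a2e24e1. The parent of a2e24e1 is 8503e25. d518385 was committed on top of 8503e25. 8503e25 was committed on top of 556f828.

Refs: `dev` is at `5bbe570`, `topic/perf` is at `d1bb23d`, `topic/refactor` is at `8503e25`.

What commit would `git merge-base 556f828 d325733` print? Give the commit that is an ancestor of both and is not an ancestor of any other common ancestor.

2180eed

Ancestors of 556f828: {2180eed, 556f828}.
Ancestors of d325733: {2180eed, 4f6f956, d325733}.
Common ancestors: {2180eed}.
The only common ancestor is 2180eed, so it is the merge base.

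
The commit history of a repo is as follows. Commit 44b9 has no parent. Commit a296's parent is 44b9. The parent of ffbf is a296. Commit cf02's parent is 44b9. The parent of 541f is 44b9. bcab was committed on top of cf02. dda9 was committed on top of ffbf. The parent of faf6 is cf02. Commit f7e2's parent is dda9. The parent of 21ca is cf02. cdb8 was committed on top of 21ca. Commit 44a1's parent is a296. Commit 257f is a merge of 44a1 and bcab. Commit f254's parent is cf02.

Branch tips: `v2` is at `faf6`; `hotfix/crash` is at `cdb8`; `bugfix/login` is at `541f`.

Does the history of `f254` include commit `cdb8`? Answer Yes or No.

Ancestors of f254: {44b9, cf02, f254}.
cdb8 is not in that set, so it is not an ancestor of f254.

No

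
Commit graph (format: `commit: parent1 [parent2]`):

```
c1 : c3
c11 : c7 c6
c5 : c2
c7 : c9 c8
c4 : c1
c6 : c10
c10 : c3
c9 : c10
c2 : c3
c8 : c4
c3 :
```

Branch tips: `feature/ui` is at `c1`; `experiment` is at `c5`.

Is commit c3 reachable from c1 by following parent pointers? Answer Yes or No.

Ancestors of c1 (commits reachable by following parents): {c1, c3}.
c3 is in that set, so it is an ancestor of c1.

Yes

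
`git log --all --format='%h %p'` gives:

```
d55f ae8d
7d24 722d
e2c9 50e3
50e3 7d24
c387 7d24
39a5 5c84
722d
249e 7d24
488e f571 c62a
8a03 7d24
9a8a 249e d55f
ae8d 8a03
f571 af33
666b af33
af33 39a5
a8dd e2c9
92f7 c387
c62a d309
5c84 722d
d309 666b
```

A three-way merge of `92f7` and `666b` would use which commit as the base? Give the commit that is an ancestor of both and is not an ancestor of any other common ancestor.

722d

Ancestors of 92f7: {722d, 7d24, 92f7, c387}.
Ancestors of 666b: {39a5, 5c84, 666b, 722d, af33}.
Common ancestors: {722d}.
The only common ancestor is 722d, so it is the merge base.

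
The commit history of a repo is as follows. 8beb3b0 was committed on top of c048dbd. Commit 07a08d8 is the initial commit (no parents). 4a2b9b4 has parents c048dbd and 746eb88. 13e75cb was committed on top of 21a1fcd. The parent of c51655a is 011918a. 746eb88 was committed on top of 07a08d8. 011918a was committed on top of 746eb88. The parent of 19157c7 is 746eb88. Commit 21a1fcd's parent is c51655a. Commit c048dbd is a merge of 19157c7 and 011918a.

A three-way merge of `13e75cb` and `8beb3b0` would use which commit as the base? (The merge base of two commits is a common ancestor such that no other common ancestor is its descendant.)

Ancestors of 13e75cb: {011918a, 07a08d8, 13e75cb, 21a1fcd, 746eb88, c51655a}.
Ancestors of 8beb3b0: {011918a, 07a08d8, 19157c7, 746eb88, 8beb3b0, c048dbd}.
Common ancestors: {011918a, 07a08d8, 746eb88}.
Among these, 011918a is not an ancestor of any other common ancestor — it is the merge base.

011918a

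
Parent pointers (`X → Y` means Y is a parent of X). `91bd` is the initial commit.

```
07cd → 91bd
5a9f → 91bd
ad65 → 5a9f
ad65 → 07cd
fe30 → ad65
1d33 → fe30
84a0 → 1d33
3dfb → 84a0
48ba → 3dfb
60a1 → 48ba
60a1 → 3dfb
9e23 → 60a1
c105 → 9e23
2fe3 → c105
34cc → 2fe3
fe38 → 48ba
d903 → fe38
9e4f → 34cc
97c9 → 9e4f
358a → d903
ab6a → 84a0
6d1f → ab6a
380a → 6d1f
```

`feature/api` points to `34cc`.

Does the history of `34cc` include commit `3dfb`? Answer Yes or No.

Yes

Ancestors of 34cc (commits reachable by following parents): {07cd, 1d33, 2fe3, 34cc, 3dfb, 48ba, 5a9f, 60a1, 84a0, 91bd, 9e23, ad65, c105, fe30}.
3dfb is in that set, so it is an ancestor of 34cc.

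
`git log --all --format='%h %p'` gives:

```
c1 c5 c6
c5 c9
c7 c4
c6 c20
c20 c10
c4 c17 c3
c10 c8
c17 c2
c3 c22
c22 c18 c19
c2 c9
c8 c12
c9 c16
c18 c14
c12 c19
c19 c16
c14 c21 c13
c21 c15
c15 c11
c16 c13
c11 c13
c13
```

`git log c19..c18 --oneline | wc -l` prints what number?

5

Reachable from c18: {c11, c13, c14, c15, c18, c21}.
Reachable from c19: {c13, c16, c19}.
In c18's history but not c19's: {c11, c14, c15, c18, c21} — 5 commits.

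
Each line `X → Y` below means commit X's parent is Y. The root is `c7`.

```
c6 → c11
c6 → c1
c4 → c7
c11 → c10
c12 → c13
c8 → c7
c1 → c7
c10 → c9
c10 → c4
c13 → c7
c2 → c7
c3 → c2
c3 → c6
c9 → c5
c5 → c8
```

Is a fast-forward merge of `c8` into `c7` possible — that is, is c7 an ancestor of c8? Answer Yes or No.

Yes

A fast-forward from c7 to c8 is possible iff c7 is an ancestor of c8.
Ancestors of c8: {c7, c8}.
c7 is among them, so fast-forward is possible.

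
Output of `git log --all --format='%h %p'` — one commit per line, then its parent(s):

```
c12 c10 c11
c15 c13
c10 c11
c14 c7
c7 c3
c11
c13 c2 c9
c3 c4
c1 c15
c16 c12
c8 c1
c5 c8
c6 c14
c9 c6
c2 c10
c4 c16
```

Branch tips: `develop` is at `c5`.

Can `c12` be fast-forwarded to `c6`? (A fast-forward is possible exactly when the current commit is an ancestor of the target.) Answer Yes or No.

A fast-forward from c12 to c6 is possible iff c12 is an ancestor of c6.
Ancestors of c6: {c10, c11, c12, c14, c16, c3, c4, c6, c7}.
c12 is among them, so fast-forward is possible.

Yes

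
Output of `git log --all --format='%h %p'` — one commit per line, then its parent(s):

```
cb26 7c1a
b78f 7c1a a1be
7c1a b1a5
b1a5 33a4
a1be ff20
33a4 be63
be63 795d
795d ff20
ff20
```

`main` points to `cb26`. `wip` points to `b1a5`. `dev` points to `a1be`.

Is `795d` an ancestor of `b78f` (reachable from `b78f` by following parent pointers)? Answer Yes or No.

Yes

Ancestors of b78f (commits reachable by following parents): {33a4, 795d, 7c1a, a1be, b1a5, b78f, be63, ff20}.
795d is in that set, so it is an ancestor of b78f.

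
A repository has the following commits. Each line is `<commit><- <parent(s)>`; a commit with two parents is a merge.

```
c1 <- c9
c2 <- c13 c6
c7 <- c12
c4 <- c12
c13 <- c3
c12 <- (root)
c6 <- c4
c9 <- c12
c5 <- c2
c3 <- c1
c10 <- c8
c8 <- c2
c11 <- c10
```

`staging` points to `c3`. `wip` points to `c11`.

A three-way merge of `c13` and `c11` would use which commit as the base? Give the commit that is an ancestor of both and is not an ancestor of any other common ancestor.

c13

Ancestors of c13: {c1, c12, c13, c3, c9}.
Ancestors of c11: {c1, c10, c11, c12, c13, c2, c3, c4, c6, c8, c9}.
Common ancestors: {c1, c12, c13, c3, c9}.
Among these, c13 is not an ancestor of any other common ancestor — it is the merge base.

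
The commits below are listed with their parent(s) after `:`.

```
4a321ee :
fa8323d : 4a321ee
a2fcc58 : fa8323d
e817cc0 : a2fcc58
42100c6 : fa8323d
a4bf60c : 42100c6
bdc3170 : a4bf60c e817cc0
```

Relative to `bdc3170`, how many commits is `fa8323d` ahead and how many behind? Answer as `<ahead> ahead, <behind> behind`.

Reachable from fa8323d: {4a321ee, fa8323d}.
Reachable from bdc3170: {42100c6, 4a321ee, a2fcc58, a4bf60c, bdc3170, e817cc0, fa8323d}.
Only in fa8323d's history (ahead): {} — 0.
Only in bdc3170's history (behind): {42100c6, a2fcc58, a4bf60c, bdc3170, e817cc0} — 5.

0 ahead, 5 behind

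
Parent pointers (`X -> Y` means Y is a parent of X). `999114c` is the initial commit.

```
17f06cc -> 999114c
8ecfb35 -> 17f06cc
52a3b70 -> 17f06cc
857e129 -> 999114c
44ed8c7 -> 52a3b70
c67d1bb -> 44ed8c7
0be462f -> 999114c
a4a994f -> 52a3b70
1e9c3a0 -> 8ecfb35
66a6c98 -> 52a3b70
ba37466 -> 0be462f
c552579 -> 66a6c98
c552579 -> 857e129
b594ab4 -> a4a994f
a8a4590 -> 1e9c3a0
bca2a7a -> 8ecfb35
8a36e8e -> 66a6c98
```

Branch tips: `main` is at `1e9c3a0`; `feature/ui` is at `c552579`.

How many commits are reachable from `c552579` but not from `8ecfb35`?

Reachable from c552579: {17f06cc, 52a3b70, 66a6c98, 857e129, 999114c, c552579}.
Reachable from 8ecfb35: {17f06cc, 8ecfb35, 999114c}.
In c552579's history but not 8ecfb35's: {52a3b70, 66a6c98, 857e129, c552579} — 4 commits.

4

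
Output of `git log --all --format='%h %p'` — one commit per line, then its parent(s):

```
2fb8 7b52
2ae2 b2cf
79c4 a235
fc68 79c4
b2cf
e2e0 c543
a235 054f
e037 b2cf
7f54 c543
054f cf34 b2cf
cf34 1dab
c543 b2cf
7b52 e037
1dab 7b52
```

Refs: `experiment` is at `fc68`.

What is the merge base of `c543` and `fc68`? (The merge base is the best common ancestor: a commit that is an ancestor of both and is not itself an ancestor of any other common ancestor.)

Ancestors of c543: {b2cf, c543}.
Ancestors of fc68: {054f, 1dab, 79c4, 7b52, a235, b2cf, cf34, e037, fc68}.
Common ancestors: {b2cf}.
The only common ancestor is b2cf, so it is the merge base.

b2cf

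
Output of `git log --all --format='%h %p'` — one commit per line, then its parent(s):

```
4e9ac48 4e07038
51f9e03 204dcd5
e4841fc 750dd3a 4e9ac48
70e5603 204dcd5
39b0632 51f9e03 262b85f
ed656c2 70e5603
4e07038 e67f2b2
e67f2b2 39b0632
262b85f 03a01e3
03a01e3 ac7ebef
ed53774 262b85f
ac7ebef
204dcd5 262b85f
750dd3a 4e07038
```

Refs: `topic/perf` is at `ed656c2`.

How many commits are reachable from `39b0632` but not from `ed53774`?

Reachable from 39b0632: {03a01e3, 204dcd5, 262b85f, 39b0632, 51f9e03, ac7ebef}.
Reachable from ed53774: {03a01e3, 262b85f, ac7ebef, ed53774}.
In 39b0632's history but not ed53774's: {204dcd5, 39b0632, 51f9e03} — 3 commits.

3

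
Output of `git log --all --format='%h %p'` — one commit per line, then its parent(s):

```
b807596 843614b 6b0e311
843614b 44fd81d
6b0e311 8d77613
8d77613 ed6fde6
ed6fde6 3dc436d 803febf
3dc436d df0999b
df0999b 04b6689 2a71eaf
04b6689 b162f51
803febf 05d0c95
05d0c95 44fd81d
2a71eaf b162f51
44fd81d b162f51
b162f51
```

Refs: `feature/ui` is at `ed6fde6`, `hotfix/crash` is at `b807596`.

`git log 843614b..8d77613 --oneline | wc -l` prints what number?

Reachable from 8d77613: {04b6689, 05d0c95, 2a71eaf, 3dc436d, 44fd81d, 803febf, 8d77613, b162f51, df0999b, ed6fde6}.
Reachable from 843614b: {44fd81d, 843614b, b162f51}.
In 8d77613's history but not 843614b's: {04b6689, 05d0c95, 2a71eaf, 3dc436d, 803febf, 8d77613, df0999b, ed6fde6} — 8 commits.

8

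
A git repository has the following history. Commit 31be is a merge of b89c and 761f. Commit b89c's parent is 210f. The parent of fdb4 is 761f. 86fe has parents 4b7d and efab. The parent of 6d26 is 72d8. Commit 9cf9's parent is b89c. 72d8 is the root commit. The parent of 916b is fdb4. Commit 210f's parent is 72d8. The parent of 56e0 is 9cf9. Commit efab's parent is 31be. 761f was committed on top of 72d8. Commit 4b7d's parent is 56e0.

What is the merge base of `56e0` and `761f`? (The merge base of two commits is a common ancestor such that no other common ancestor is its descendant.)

72d8

Ancestors of 56e0: {210f, 56e0, 72d8, 9cf9, b89c}.
Ancestors of 761f: {72d8, 761f}.
Common ancestors: {72d8}.
The only common ancestor is 72d8, so it is the merge base.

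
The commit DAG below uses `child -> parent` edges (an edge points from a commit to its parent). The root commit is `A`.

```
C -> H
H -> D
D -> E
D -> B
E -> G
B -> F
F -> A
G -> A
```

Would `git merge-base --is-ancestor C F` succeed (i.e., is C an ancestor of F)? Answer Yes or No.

No

Ancestors of F: {A, F}.
C is not in that set, so it is not an ancestor of F.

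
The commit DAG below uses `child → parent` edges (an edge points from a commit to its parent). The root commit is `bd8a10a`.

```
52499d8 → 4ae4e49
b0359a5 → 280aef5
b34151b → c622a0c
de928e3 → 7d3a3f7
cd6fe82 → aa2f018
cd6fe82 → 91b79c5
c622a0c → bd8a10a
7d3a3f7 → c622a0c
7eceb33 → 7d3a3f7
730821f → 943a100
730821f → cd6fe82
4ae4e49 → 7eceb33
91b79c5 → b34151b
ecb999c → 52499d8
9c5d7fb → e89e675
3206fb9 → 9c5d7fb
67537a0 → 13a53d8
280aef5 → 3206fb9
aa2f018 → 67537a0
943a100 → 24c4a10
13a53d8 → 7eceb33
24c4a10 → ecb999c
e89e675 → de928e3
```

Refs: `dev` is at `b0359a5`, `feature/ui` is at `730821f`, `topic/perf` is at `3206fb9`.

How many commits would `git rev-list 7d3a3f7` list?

Walking parent pointers from 7d3a3f7: reachable set = {7d3a3f7, bd8a10a, c622a0c}.
That is 3 commits.

3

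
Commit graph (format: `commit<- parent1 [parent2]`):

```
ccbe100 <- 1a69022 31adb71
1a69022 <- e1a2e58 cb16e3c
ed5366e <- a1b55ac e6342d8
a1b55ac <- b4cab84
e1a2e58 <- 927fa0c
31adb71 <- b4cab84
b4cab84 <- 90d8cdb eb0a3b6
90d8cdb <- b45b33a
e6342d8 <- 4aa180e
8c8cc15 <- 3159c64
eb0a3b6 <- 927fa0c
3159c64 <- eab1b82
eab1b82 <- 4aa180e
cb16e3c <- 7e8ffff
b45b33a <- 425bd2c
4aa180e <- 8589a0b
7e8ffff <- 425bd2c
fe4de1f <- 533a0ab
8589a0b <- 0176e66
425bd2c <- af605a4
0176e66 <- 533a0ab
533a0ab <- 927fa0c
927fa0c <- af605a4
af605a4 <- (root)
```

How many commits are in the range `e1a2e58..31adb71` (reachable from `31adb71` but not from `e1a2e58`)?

Reachable from 31adb71: {31adb71, 425bd2c, 90d8cdb, 927fa0c, af605a4, b45b33a, b4cab84, eb0a3b6}.
Reachable from e1a2e58: {927fa0c, af605a4, e1a2e58}.
In 31adb71's history but not e1a2e58's: {31adb71, 425bd2c, 90d8cdb, b45b33a, b4cab84, eb0a3b6} — 6 commits.

6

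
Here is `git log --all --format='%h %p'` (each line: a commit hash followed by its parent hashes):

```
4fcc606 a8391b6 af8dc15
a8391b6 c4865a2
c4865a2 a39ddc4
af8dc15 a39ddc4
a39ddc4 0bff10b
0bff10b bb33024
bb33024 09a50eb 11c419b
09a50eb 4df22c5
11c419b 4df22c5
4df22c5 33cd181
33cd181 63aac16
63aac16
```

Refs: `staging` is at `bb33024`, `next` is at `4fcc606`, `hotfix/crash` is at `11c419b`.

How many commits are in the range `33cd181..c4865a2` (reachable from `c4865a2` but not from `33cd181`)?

Reachable from c4865a2: {09a50eb, 0bff10b, 11c419b, 33cd181, 4df22c5, 63aac16, a39ddc4, bb33024, c4865a2}.
Reachable from 33cd181: {33cd181, 63aac16}.
In c4865a2's history but not 33cd181's: {09a50eb, 0bff10b, 11c419b, 4df22c5, a39ddc4, bb33024, c4865a2} — 7 commits.

7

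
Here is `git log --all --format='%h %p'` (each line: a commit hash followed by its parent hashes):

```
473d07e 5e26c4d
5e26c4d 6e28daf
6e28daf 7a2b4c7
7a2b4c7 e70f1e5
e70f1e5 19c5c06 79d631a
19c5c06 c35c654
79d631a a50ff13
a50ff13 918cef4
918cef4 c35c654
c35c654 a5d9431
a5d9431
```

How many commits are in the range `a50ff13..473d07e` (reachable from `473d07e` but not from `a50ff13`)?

Reachable from 473d07e: {19c5c06, 473d07e, 5e26c4d, 6e28daf, 79d631a, 7a2b4c7, 918cef4, a50ff13, a5d9431, c35c654, e70f1e5}.
Reachable from a50ff13: {918cef4, a50ff13, a5d9431, c35c654}.
In 473d07e's history but not a50ff13's: {19c5c06, 473d07e, 5e26c4d, 6e28daf, 79d631a, 7a2b4c7, e70f1e5} — 7 commits.

7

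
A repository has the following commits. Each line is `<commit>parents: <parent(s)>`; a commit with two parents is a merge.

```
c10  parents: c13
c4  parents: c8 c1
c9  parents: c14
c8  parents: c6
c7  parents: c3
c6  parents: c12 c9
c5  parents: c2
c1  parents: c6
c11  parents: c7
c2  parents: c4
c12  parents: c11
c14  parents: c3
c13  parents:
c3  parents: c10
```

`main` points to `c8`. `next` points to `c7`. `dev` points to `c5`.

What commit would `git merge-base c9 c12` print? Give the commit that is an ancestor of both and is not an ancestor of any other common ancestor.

Ancestors of c9: {c10, c13, c14, c3, c9}.
Ancestors of c12: {c10, c11, c12, c13, c3, c7}.
Common ancestors: {c10, c13, c3}.
Among these, c3 is not an ancestor of any other common ancestor — it is the merge base.

c3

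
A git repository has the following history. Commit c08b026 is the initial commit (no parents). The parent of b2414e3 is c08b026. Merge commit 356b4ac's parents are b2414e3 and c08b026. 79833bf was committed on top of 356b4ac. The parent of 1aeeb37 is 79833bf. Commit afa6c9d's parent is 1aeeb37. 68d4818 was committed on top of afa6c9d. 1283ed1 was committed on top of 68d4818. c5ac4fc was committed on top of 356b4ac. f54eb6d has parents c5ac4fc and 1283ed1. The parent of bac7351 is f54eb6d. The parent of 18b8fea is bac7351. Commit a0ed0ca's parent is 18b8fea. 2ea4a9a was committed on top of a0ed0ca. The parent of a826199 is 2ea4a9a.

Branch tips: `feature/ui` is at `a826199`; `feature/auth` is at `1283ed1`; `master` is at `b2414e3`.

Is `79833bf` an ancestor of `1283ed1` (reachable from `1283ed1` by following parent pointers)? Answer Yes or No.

Yes

Ancestors of 1283ed1 (commits reachable by following parents): {1283ed1, 1aeeb37, 356b4ac, 68d4818, 79833bf, afa6c9d, b2414e3, c08b026}.
79833bf is in that set, so it is an ancestor of 1283ed1.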